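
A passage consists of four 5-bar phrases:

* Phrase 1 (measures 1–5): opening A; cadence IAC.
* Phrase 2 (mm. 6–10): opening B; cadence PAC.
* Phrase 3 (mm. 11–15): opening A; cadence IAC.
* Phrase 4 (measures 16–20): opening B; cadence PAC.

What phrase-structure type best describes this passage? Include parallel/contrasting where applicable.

repeated period

The cadence pattern IAC–PAC–IAC–PAC is weak–strong twice, and phrases 3–4 restate phrases 1–2: a period heard twice, not a double period (which would end weakly at phrase 2).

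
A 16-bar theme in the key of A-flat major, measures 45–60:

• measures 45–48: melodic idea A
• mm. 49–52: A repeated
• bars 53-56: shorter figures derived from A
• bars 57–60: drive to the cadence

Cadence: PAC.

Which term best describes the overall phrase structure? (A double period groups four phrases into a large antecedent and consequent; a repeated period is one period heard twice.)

Basic idea (mm. 45-48) + its repetition (mm. 49–52) form the presentation; fragmentation and cadence (measures 53–60) form the continuation — the 16-bar whole is a sentence.

sentence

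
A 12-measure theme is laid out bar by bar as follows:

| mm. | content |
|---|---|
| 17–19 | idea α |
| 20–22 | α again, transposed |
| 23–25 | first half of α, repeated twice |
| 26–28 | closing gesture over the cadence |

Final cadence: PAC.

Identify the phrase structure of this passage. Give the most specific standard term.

Basic idea (mm. 17–19) + its repetition (mm. 20–22) form the presentation; fragmentation and cadence (measures 23–28) form the continuation — the 12-bar whole is a sentence.

sentence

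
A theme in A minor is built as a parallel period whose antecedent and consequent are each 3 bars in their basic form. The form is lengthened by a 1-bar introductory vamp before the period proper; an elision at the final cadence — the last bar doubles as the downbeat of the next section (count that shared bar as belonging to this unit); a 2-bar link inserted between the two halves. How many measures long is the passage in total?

9 measures

Basic parallel period: 3 + 3 = 6 bars.
6 (basic form) + 1 (introduction) + 2 (link) = 9.
The elision shares a bar with the next section but does not change this unit's count.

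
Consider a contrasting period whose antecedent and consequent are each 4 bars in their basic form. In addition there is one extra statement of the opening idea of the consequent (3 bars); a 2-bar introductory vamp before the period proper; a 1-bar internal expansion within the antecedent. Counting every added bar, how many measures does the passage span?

Basic contrasting period: 4 + 4 = 8 bars.
8 (basic form) + 3 (extra statement) + 2 (introduction) + 1 (internal expansion) = 14.

14 measures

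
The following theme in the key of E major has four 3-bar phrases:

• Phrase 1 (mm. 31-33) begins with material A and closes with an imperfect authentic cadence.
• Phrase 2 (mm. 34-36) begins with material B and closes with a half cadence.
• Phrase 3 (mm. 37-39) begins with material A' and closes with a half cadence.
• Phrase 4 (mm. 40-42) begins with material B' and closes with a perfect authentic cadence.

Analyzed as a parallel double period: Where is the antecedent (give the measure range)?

measures 31–36

In a double period the four phrases pair into a large antecedent (phrases 1–2, ending half cadence) and a large consequent (phrases 3–4, ending perfect authentic cadence). The antecedent spans mm. 31-36.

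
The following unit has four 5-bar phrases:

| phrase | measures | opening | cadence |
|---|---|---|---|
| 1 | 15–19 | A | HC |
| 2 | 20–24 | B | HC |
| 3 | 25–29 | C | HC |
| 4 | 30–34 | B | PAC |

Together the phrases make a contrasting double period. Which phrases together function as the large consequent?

phrases 3 and 4

In a double period the first pair of phrases (ending half cadence) is the large antecedent and the second pair (ending perfect authentic cadence) is the large consequent; the consequent is phrases 3 and 4.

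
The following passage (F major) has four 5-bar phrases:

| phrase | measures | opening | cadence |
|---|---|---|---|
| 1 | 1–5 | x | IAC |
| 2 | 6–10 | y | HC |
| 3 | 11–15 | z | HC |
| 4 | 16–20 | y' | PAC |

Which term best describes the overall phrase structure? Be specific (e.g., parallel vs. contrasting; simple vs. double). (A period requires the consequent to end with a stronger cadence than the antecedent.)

Four phrases in two halves: the first half (mm. 1-10) ends with a half cadence, the second (mm. 11-20) with a perfect authentic cadence — a large antecedent–consequent pair, i.e. a double period.
Phrase 3 begins with different material from phrase 1, making it contrasting.

contrasting double period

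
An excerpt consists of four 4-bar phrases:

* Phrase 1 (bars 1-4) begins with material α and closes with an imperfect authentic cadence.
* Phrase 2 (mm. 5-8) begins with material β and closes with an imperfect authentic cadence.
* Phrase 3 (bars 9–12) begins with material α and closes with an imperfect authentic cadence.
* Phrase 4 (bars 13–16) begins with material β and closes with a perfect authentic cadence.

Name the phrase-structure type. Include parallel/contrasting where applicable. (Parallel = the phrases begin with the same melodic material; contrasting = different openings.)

parallel double period

Four phrases in two halves: the first half (mm. 1–8) ends with an imperfect authentic cadence, the second (mm. 9–16) with a perfect authentic cadence — a large antecedent–consequent pair, i.e. a double period.
Phrase 3 begins with the same material as phrase 1, making it parallel.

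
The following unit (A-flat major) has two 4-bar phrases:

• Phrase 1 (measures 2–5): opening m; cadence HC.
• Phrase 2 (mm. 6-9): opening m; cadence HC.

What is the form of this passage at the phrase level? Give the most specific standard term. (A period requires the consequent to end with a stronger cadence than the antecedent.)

repeated phrase

Both phrases have the same opening (m) and the same cadence (half cadence): the second is a restatement, not a consequent, so this is a repeated phrase rather than a period.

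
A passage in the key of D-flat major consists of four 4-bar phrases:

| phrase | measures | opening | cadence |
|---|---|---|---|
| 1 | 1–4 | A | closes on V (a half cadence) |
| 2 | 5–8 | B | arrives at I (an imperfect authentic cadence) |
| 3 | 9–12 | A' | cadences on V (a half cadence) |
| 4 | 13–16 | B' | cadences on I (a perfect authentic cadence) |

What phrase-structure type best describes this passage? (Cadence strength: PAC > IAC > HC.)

parallel double period

Four phrases in two halves: the first half (mm. 1–8) ends with an imperfect authentic cadence, the second (mm. 9-16) with a perfect authentic cadence — a large antecedent–consequent pair, i.e. a double period.
Phrase 3 begins with the same material as phrase 1, making it parallel.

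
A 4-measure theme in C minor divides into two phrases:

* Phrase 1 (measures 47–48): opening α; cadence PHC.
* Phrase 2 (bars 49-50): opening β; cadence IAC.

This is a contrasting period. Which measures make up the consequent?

The phrase ending with the weaker cadence (Phrygian half cadence) is the antecedent; the one ending more conclusively (imperfect authentic cadence) is the consequent. The consequent is measures 49–50.

measures 49–50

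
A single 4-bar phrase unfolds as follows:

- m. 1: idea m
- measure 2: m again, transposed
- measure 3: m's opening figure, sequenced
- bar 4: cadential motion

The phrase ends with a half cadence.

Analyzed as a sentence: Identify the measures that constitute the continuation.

measures 3–4

After the presentation (bars 1–2), the continuation covers the fragmentation through the cadence: bars 3–4.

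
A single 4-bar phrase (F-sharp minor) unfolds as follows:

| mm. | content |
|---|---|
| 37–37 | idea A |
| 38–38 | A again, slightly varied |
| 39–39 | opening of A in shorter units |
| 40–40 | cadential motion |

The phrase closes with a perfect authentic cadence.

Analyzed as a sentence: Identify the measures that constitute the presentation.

measures 37–38

The presentation of a sentence is the basic idea (m. 37) plus its repetition (measure 38); the presentation is therefore mm. 37-38.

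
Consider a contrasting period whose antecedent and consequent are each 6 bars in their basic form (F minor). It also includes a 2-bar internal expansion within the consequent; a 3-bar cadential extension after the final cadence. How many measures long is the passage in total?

17 measures

Basic contrasting period: 6 + 6 = 12 bars.
12 (basic form) + 2 (internal expansion) + 3 (cadential extension) = 17.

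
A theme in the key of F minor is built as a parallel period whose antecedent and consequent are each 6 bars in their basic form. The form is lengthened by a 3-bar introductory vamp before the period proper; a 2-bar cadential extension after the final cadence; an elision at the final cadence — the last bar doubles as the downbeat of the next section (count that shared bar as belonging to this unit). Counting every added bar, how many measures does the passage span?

17 measures

Basic parallel period: 6 + 6 = 12 bars.
12 (basic form) + 3 (introduction) + 2 (cadential extension) = 17.
The elision shares a bar with the next section but does not change this unit's count.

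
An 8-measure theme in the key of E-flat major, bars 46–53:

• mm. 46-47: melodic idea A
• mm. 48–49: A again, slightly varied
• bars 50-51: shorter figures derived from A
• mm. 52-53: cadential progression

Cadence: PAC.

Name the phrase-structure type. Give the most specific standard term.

sentence

Basic idea (bars 46–47) + its repetition (measures 48–49) form the presentation; fragmentation and cadence (mm. 50–53) form the continuation — the 8-bar whole is a sentence.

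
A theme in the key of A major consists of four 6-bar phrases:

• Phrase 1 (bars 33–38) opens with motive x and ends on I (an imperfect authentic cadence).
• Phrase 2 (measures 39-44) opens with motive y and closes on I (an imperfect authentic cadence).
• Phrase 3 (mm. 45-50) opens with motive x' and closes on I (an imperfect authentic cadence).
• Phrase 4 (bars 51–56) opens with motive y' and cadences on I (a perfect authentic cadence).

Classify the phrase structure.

parallel double period

Four phrases in two halves: the first half (bars 33–44) ends with an imperfect authentic cadence, the second (measures 45–56) with a perfect authentic cadence — a large antecedent–consequent pair, i.e. a double period.
Phrase 3 begins with the same material as phrase 1, making it parallel.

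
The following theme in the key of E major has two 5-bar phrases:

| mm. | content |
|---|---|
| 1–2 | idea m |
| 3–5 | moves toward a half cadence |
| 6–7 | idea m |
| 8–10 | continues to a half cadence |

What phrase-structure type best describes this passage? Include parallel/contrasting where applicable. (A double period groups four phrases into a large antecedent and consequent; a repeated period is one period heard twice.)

Both phrases have the same opening (m) and the same cadence (half cadence): the second is a restatement, not a consequent, so this is a repeated phrase rather than a period.

repeated phrase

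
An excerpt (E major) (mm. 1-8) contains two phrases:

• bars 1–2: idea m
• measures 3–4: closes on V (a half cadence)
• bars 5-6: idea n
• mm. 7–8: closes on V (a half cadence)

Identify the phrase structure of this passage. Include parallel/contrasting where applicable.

phrase group

The second phrase closes with a half cadence, which is not stronger than the first phrase's half cadence; without a weak→strong cadential pair there is no antecedent–consequent relationship, so this is a phrase group rather than a period.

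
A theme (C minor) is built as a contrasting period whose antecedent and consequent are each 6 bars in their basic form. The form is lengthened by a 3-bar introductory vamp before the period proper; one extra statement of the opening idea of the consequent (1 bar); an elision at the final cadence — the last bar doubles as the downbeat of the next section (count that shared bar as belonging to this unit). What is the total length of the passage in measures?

Basic contrasting period: 6 + 6 = 12 bars.
12 (basic form) + 3 (introduction) + 1 (extra statement) = 16.
The elision shares a bar with the next section but does not change this unit's count.

16 measures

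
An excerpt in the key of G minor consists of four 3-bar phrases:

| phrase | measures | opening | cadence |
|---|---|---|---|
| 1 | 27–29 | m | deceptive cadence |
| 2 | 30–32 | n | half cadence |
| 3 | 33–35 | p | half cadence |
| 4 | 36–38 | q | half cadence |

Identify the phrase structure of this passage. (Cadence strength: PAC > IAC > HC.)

phrase group

Phrase 4 ends with a half cadence, no stronger than phrase 2's half cadence, so the four phrases do not form a double period; nor do phrases 3–4 duplicate 1–2, so it is not a repeated period. With no phrase reaching a conclusive cadence, the passage is a phrase group.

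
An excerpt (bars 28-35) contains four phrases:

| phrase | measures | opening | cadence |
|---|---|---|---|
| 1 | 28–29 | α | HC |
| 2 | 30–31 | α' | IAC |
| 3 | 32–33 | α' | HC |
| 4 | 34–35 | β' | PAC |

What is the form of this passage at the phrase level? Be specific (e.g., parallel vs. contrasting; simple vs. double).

parallel double period

Four phrases in two halves: the first half (mm. 28-31) ends with an imperfect authentic cadence, the second (bars 32-35) with a perfect authentic cadence — a large antecedent–consequent pair, i.e. a double period.
Phrase 3 begins with the same material as phrase 1, making it parallel.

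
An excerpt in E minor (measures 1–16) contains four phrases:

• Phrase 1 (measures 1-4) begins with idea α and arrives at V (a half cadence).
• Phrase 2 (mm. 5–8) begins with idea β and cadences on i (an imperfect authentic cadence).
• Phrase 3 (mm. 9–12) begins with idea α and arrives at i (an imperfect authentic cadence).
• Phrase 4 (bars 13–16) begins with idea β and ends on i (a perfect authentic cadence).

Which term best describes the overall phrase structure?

Four phrases in two halves: the first half (mm. 1–8) ends with an imperfect authentic cadence, the second (bars 9-16) with a perfect authentic cadence — a large antecedent–consequent pair, i.e. a double period.
Phrase 3 begins with the same material as phrase 1, making it parallel.

parallel double period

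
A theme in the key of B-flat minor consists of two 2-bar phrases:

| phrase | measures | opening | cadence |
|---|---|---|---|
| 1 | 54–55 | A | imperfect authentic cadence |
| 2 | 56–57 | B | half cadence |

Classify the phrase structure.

phrase group

The second phrase closes with a half cadence, which is not stronger than the first phrase's imperfect authentic cadence; without a weak→strong cadential pair there is no antecedent–consequent relationship, so this is a phrase group rather than a period.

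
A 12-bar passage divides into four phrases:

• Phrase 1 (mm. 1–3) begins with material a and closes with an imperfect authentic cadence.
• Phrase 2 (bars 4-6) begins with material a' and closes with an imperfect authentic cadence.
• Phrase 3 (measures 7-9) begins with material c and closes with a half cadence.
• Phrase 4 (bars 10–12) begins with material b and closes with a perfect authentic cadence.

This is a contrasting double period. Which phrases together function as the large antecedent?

phrases 1 and 2

In a double period the first pair of phrases (ending imperfect authentic cadence) is the large antecedent and the second pair (ending perfect authentic cadence) is the large consequent; the antecedent is phrases 1 and 2.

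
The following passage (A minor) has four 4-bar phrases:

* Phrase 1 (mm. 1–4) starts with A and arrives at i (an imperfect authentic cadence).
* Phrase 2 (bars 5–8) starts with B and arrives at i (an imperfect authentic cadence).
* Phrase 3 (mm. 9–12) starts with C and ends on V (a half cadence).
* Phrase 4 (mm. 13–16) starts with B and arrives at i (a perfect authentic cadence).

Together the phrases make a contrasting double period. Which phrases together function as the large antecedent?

In a double period the first pair of phrases (ending imperfect authentic cadence) is the large antecedent and the second pair (ending perfect authentic cadence) is the large consequent; the antecedent is phrases 1 and 2.

phrases 1 and 2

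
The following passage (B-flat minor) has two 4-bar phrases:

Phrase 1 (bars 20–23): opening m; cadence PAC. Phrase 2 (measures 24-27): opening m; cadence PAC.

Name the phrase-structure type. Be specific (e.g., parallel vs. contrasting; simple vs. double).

Both phrases have the same opening (m) and the same cadence (perfect authentic cadence): the second is a restatement, not a consequent, so this is a repeated phrase rather than a period.

repeated phrase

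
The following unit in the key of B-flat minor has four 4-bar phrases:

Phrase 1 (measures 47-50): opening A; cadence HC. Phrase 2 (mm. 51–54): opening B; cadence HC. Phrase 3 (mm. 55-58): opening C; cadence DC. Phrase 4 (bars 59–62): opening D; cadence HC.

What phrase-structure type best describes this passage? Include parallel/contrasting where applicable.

phrase group

Phrase 4 ends with a half cadence, no stronger than phrase 2's half cadence, so the four phrases do not form a double period; nor do phrases 3–4 duplicate 1–2, so it is not a repeated period. With no phrase reaching a conclusive cadence, the passage is a phrase group.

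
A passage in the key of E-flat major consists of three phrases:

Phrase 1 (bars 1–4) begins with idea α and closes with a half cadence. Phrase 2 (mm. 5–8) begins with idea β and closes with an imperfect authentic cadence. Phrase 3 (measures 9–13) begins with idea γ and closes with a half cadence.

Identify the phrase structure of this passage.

The final phrase closes with a half cadence, which is not stronger than the preceding imperfect authentic cadence; the 3 phrases lack an overall antecedent–consequent design and so form a phrase group.

phrase group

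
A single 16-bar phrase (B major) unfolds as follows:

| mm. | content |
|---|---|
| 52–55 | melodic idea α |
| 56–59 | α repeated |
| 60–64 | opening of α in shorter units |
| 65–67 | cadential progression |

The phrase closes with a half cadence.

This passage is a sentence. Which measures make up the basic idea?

measures 52–55

The presentation of a sentence is the basic idea (mm. 52–55) plus its repetition (measures 56-59); the basic idea is therefore bars 52–55.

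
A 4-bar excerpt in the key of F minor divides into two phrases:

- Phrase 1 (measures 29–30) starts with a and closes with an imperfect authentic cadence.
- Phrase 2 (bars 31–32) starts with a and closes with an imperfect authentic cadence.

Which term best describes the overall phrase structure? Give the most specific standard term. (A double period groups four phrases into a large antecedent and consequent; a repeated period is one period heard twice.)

repeated phrase

Both phrases have the same opening (a) and the same cadence (imperfect authentic cadence): the second is a restatement, not a consequent, so this is a repeated phrase rather than a period.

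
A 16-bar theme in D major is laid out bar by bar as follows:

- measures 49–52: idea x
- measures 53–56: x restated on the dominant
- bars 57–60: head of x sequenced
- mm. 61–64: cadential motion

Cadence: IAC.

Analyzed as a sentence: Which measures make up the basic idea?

The presentation of a sentence is the basic idea (measures 49–52) plus its repetition (bars 53–56); the basic idea is therefore mm. 49-52.

measures 49–52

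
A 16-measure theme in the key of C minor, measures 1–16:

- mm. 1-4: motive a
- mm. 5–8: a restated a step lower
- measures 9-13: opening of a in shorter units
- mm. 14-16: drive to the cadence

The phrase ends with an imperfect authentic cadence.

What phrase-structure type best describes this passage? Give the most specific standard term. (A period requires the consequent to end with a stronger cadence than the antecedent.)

Basic idea (mm. 1-4) + its repetition (mm. 5–8) form the presentation; fragmentation and cadence (mm. 9–16) form the continuation — the 16-bar whole is a sentence.

sentence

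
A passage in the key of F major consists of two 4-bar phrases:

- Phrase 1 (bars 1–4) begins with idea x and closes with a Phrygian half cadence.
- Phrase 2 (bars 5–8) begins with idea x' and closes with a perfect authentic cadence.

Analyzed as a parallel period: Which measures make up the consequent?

measures 5–8

The antecedent is the phrase ending with the weaker cadence (Phrygian half cadence, phrase 1) and the consequent the one ending more conclusively (perfect authentic cadence, phrase 2); the consequent is mm. 5–8.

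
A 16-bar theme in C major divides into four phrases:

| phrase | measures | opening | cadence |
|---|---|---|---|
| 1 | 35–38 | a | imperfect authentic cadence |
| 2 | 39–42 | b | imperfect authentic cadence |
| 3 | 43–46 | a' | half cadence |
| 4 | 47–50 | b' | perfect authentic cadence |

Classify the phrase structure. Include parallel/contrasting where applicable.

parallel double period

Four phrases in two halves: the first half (mm. 35–42) ends with an imperfect authentic cadence, the second (mm. 43–50) with a perfect authentic cadence — a large antecedent–consequent pair, i.e. a double period.
Phrase 3 begins with the same material as phrase 1, making it parallel.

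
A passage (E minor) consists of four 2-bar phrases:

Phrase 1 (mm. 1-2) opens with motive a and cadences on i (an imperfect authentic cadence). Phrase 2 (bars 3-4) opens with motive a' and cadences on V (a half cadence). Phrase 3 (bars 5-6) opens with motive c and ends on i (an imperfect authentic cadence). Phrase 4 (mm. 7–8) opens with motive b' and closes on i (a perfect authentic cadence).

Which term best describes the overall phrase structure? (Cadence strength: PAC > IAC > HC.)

Four phrases in two halves: the first half (mm. 1–4) ends with a half cadence, the second (mm. 5-8) with a perfect authentic cadence — a large antecedent–consequent pair, i.e. a double period.
Phrase 3 begins with different material from phrase 1, making it contrasting.

contrasting double period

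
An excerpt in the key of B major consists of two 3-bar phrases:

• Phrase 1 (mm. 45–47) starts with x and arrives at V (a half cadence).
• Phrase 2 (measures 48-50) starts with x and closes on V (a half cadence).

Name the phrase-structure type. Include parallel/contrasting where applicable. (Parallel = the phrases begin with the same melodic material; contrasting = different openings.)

repeated phrase

Both phrases have the same opening (x) and the same cadence (half cadence): the second is a restatement, not a consequent, so this is a repeated phrase rather than a period.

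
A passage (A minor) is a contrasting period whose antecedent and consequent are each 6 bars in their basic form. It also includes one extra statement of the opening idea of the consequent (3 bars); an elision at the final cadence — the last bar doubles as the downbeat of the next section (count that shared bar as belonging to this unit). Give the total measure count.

Basic contrasting period: 6 + 6 = 12 bars.
12 (basic form) + 3 (extra statement) = 15.
The elision shares a bar with the next section but does not change this unit's count.

15 measures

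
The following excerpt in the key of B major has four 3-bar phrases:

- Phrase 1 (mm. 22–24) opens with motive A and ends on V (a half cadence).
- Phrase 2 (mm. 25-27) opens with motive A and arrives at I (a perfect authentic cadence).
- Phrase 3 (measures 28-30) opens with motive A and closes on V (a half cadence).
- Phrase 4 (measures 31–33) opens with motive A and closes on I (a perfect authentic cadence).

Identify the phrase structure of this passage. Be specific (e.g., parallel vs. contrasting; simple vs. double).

repeated period

The cadence pattern HC–PAC–HC–PAC is weak–strong twice, and phrases 3–4 restate phrases 1–2: a period heard twice, not a double period (which would end weakly at phrase 2).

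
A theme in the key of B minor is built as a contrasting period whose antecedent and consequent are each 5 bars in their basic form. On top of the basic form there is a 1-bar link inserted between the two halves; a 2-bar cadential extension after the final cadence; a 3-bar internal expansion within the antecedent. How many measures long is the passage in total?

16 measures

Basic contrasting period: 5 + 5 = 10 bars.
10 (basic form) + 1 (link) + 2 (cadential extension) + 3 (internal expansion) = 16.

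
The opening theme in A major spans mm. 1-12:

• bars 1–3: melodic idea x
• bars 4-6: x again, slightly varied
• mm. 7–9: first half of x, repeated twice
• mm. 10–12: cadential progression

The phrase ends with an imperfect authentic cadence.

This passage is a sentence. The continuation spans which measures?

After the presentation (measures 1–6), the continuation covers the fragmentation through the cadence: mm. 7–12.

measures 7–12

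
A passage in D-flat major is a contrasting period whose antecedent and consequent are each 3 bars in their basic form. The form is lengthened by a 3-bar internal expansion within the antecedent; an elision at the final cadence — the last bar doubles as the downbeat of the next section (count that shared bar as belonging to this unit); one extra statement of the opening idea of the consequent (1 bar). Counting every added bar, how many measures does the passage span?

Basic contrasting period: 3 + 3 = 6 bars.
6 (basic form) + 3 (internal expansion) + 1 (extra statement) = 10.
The elision shares a bar with the next section but does not change this unit's count.

10 measures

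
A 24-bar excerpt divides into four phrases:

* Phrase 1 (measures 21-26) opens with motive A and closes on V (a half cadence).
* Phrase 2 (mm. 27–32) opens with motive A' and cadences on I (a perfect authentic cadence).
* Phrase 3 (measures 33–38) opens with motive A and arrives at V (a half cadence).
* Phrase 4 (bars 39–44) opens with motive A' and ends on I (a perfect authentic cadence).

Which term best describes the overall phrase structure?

The cadence pattern HC–PAC–HC–PAC is weak–strong twice, and phrases 3–4 restate phrases 1–2: a period heard twice, not a double period (which would end weakly at phrase 2).

repeated period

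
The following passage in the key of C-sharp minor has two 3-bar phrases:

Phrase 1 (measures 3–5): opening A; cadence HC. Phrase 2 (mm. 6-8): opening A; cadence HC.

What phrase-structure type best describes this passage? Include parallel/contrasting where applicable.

Both phrases have the same opening (A) and the same cadence (half cadence): the second is a restatement, not a consequent, so this is a repeated phrase rather than a period.

repeated phrase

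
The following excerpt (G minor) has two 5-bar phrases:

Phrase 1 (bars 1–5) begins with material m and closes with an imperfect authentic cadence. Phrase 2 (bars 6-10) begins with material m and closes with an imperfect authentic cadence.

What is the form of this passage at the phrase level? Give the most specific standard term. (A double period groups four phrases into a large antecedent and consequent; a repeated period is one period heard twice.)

repeated phrase

Both phrases have the same opening (m) and the same cadence (imperfect authentic cadence): the second is a restatement, not a consequent, so this is a repeated phrase rather than a period.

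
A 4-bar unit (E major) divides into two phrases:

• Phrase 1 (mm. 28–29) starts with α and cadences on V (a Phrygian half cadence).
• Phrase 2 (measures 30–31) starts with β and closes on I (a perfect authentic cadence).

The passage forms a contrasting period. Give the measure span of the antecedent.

measures 28–29

The antecedent is the phrase ending with the weaker cadence (Phrygian half cadence, phrase 1) and the consequent the one ending more conclusively (perfect authentic cadence, phrase 2); the antecedent is mm. 28–29.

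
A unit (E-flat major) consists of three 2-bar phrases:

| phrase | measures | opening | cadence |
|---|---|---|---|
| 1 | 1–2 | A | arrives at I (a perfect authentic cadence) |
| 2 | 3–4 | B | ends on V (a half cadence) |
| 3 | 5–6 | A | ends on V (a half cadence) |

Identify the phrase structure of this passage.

phrase group

The final phrase closes with a half cadence, which is not stronger than the preceding half cadence; the 3 phrases lack an overall antecedent–consequent design and so form a phrase group.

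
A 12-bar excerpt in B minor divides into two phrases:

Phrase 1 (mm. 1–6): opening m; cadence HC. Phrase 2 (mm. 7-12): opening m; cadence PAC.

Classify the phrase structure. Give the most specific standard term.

parallel period

Phrase 1 ends with a half cadence (weaker) and phrase 2 with a perfect authentic cadence (stronger): antecedent + consequent = a period.
The two phrases open with the same material (m / m), so the period is parallel.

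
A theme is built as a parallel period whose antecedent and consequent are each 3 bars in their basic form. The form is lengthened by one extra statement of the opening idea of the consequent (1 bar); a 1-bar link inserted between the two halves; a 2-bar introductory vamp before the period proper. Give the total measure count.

Basic parallel period: 3 + 3 = 6 bars.
6 (basic form) + 1 (extra statement) + 1 (link) + 2 (introduction) = 10.

10 measures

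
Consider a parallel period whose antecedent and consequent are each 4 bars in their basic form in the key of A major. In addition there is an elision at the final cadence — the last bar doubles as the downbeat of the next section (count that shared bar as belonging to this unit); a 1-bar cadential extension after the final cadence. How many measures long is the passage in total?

9 measures

Basic parallel period: 4 + 4 = 8 bars.
8 (basic form) + 1 (cadential extension) = 9.
The elision shares a bar with the next section but does not change this unit's count.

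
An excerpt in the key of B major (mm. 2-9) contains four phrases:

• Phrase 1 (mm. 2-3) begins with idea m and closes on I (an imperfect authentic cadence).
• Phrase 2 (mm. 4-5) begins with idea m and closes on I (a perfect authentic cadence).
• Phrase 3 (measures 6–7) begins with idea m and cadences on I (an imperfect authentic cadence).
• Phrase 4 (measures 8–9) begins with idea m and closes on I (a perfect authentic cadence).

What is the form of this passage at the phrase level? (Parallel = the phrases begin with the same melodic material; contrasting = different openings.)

The cadence pattern IAC–PAC–IAC–PAC is weak–strong twice, and phrases 3–4 restate phrases 1–2: a period heard twice, not a double period (which would end weakly at phrase 2).

repeated period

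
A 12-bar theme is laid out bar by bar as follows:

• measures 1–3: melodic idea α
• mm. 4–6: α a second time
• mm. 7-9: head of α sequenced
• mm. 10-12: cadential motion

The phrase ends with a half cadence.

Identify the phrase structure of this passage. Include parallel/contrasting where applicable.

sentence

Basic idea (measures 1–3) + its repetition (bars 4–6) form the presentation; fragmentation and cadence (mm. 7-12) form the continuation — the 12-bar whole is a sentence.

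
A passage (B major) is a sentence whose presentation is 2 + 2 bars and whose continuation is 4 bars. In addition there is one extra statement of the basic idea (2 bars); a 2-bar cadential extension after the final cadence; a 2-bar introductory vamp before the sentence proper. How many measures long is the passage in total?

Basic sentence: 2 + 2 + 4 = 8 bars.
8 (basic form) + 2 (extra statement) + 2 (cadential extension) + 2 (introduction) = 14.

14 measures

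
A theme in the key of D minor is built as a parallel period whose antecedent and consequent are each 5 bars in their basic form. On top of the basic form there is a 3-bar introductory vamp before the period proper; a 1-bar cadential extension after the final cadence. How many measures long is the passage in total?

14 measures

Basic parallel period: 5 + 5 = 10 bars.
10 (basic form) + 3 (introduction) + 1 (cadential extension) = 14.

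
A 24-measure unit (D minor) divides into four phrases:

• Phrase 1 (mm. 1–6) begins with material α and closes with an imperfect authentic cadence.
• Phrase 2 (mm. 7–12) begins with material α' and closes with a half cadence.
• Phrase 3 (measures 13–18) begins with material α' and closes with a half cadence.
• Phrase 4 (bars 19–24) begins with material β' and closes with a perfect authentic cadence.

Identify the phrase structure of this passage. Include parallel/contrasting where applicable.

parallel double period

Four phrases in two halves: the first half (mm. 1–12) ends with a half cadence, the second (bars 13-24) with a perfect authentic cadence — a large antecedent–consequent pair, i.e. a double period.
Phrase 3 begins with the same material as phrase 1, making it parallel.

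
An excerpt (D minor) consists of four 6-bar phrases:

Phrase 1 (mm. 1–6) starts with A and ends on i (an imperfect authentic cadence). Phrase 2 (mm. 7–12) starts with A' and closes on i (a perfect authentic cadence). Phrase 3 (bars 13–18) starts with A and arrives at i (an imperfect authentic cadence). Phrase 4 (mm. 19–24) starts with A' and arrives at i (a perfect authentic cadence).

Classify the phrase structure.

repeated period

The cadence pattern IAC–PAC–IAC–PAC is weak–strong twice, and phrases 3–4 restate phrases 1–2: a period heard twice, not a double period (which would end weakly at phrase 2).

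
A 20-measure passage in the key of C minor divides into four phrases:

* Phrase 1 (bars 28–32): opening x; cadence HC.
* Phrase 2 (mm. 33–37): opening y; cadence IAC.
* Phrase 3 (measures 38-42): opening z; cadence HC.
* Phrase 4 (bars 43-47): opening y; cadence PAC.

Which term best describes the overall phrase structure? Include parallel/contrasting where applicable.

contrasting double period

Four phrases in two halves: the first half (mm. 28–37) ends with an imperfect authentic cadence, the second (mm. 38–47) with a perfect authentic cadence — a large antecedent–consequent pair, i.e. a double period.
Phrase 3 begins with different material from phrase 1, making it contrasting.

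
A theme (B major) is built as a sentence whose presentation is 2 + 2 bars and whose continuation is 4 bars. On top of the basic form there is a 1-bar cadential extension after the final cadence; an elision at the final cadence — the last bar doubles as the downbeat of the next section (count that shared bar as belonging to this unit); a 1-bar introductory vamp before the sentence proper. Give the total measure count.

Basic sentence: 2 + 2 + 4 = 8 bars.
8 (basic form) + 1 (cadential extension) + 1 (introduction) = 10.
The elision shares a bar with the next section but does not change this unit's count.

10 measures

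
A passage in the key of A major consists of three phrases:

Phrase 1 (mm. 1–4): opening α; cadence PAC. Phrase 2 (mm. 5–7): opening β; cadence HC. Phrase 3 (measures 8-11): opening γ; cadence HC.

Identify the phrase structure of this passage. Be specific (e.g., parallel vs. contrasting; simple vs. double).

phrase group

The final phrase closes with a half cadence, which is not stronger than the preceding half cadence; the 3 phrases lack an overall antecedent–consequent design and so form a phrase group.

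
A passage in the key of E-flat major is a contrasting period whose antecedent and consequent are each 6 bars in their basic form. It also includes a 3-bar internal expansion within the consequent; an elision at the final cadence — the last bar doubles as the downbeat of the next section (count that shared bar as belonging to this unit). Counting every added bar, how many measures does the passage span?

15 measures

Basic contrasting period: 6 + 6 = 12 bars.
12 (basic form) + 3 (internal expansion) = 15.
The elision shares a bar with the next section but does not change this unit's count.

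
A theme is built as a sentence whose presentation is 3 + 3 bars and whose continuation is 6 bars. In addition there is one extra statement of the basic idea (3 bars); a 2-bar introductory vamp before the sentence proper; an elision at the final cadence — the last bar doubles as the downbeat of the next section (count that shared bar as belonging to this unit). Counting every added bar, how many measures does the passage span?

17 measures

Basic sentence: 3 + 3 + 6 = 12 bars.
12 (basic form) + 3 (extra statement) + 2 (introduction) = 17.
The elision shares a bar with the next section but does not change this unit's count.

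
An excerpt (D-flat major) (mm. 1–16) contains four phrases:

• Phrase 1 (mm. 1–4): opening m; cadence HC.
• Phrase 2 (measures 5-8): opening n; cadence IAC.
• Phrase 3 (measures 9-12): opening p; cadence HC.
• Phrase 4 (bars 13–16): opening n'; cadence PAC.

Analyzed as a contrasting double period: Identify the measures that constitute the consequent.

In a double period the four phrases pair into a large antecedent (phrases 1–2, ending imperfect authentic cadence) and a large consequent (phrases 3–4, ending perfect authentic cadence). The consequent spans mm. 9–16.

measures 9–16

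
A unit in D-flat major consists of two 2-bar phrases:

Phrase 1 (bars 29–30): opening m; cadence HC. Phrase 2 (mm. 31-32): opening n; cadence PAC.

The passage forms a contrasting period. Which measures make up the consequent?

measures 31–32

The phrase ending with the weaker cadence (half cadence) is the antecedent; the one ending more conclusively (perfect authentic cadence) is the consequent. The consequent is measures 31–32.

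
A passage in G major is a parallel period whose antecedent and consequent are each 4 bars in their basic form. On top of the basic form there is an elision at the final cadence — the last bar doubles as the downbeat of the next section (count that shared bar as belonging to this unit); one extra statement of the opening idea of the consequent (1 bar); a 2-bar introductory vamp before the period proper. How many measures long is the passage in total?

Basic parallel period: 4 + 4 = 8 bars.
8 (basic form) + 1 (extra statement) + 2 (introduction) = 11.
The elision shares a bar with the next section but does not change this unit's count.

11 measures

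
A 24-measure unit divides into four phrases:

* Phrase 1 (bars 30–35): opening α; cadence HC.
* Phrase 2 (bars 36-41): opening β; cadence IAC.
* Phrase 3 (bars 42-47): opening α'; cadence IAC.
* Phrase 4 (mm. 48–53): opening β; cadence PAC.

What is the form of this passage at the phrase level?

Four phrases in two halves: the first half (bars 30–41) ends with an imperfect authentic cadence, the second (bars 42-53) with a perfect authentic cadence — a large antecedent–consequent pair, i.e. a double period.
Phrase 3 begins with the same material as phrase 1, making it parallel.

parallel double period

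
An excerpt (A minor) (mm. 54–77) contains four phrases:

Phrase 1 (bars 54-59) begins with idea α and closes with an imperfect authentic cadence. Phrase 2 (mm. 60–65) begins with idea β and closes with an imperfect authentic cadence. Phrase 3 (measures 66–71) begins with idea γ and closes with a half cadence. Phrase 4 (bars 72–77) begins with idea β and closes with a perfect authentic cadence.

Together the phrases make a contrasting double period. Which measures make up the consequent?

measures 66–77

In a double period the first pair of phrases (ending imperfect authentic cadence) is the large antecedent and the second pair (ending perfect authentic cadence) is the large consequent; the consequent is measures 66–77.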